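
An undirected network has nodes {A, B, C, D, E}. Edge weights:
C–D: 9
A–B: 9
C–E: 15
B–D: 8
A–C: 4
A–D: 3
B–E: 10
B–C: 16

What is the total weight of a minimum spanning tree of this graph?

25

Kruskal's algorithm — process edges by increasing weight (ties by edge label):
A–D (3): add — endpoints in different components.
A–C (4): add — endpoints in different components.
B–D (8): add — endpoints in different components.
A–B (9): skip — A and B already connected.
C–D (9): skip — C and D already connected.
B–E (10): add — endpoints in different components.
MST edges: A–D, A–C, B–D, B–E; total weight 3+4+8+10 = 25.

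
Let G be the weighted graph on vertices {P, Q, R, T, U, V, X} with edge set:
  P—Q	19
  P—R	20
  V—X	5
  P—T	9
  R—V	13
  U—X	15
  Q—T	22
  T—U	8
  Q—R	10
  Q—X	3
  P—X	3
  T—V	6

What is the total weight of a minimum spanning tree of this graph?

35

Kruskal: consider edges lightest-first.
P—X (3): add. Components now {U} {V} {T} {P,X} {R} {Q}
Q—X (3): add. Components now {U} {V} {T} {P,Q,X} {R}
V—X (5): add. Components now {U} {P,Q,V,X} {T} {R}
T—V (6): add. Components now {U} {P,Q,T,V,X} {R}
T—U (8): add. Components now {P,Q,T,U,V,X} {R}
P—T (9): skip — T and P already connected.
Q—R (10): add. Components now {P,Q,R,T,U,V,X}
MST edges: P—X, Q—X, V—X, T—V, T—U, Q—R; total weight 3+3+5+6+8+10 = 35.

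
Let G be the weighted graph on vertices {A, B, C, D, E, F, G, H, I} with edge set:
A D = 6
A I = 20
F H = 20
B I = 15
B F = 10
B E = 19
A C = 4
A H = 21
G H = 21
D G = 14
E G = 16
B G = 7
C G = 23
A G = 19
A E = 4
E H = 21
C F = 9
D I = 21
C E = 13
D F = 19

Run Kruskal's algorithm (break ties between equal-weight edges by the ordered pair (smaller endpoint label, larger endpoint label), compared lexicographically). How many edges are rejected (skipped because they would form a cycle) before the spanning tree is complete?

7

Sort edges by weight, then run Kruskal:
A C (4): add — endpoints in different components.
A E (4): add — endpoints in different components.
A D (6): add — endpoints in different components.
B G (7): add — endpoints in different components.
C F (9): add — endpoints in different components.
B F (10): add — endpoints in different components.
C E (13): skip — C and E already connected.
D G (14): skip — D and G already connected.
B I (15): add — endpoints in different components.
E G (16): skip — E and G already connected.
A G (19): skip — A and G already connected.
B E (19): skip — B and E already connected.
D F (19): skip — D and F already connected.
A I (20): skip — A and I already connected.
F H (20): add — endpoints in different components.
Edges rejected before the tree was complete: 7.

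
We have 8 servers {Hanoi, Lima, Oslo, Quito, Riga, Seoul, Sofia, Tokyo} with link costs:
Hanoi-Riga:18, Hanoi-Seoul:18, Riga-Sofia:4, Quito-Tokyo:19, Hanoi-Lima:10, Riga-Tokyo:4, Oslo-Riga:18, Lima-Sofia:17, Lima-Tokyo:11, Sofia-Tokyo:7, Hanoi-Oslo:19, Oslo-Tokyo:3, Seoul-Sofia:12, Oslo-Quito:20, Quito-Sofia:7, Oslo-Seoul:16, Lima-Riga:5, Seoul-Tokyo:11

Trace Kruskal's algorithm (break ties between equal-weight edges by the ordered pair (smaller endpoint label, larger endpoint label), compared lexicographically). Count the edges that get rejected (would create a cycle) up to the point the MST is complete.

2

Kruskal's algorithm — process edges by increasing weight (ties by edge label):
Oslo-Tokyo (3): add — endpoints in different components.
Riga-Sofia (4): add — endpoints in different components.
Riga-Tokyo (4): add — endpoints in different components.
Lima-Riga (5): add — endpoints in different components.
Quito-Sofia (7): add — endpoints in different components.
Sofia-Tokyo (7): skip — Sofia and Tokyo already connected.
Hanoi-Lima (10): add — endpoints in different components.
Lima-Tokyo (11): skip — Lima and Tokyo already connected.
Seoul-Tokyo (11): add — endpoints in different components.
Edges rejected before the tree was complete: 2.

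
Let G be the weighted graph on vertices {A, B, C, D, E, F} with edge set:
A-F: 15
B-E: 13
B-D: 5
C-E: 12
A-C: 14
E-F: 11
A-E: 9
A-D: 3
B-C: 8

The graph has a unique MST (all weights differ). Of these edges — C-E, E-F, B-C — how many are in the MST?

Sort edges by weight, then run Kruskal:
A-D (3): add — endpoints in different components.
B-D (5): add — endpoints in different components.
B-C (8): add — endpoints in different components.
A-E (9): add — endpoints in different components.
E-F (11): add — endpoints in different components.
MST edge set: {A-D, B-D, B-C, A-E, E-F}.
Of the listed edges, {E-F, B-C} are in the MST → 2.

2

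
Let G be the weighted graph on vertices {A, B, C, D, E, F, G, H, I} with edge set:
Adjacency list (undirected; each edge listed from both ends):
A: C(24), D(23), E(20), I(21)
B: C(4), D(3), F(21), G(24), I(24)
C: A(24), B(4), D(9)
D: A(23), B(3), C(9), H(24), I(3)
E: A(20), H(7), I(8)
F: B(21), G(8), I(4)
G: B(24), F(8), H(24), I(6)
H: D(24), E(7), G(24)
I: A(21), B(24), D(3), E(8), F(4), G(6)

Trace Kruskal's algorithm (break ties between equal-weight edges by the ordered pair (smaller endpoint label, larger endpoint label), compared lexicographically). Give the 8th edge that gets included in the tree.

Kruskal: consider edges lightest-first.
B—D (3): add — endpoints in different components.
D—I (3): add — endpoints in different components.
B—C (4): add — endpoints in different components.
F—I (4): add — endpoints in different components.
G—I (6): add — endpoints in different components.
E—H (7): add — endpoints in different components.
E—I (8): add — endpoints in different components.
F—G (8): skip — F and G already connected.
C—D (9): skip — C and D already connected.
A—E (20): add — endpoints in different components.
The 8th edge added is A—E.

A-E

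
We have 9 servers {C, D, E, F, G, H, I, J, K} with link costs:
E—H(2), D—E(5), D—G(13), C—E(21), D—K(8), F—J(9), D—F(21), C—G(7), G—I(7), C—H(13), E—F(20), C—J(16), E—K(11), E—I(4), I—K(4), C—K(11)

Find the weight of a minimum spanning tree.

Grow the tree from I using Prim:
Step 1: cheapest edge leaving the tree is E—I (4); add E.
Step 2: cheapest edge leaving the tree is E—H (2); add H.
Step 3: cheapest edge leaving the tree is I—K (4); add K.
Step 4: cheapest edge leaving the tree is D—E (5); add D.
Step 5: cheapest edge leaving the tree is G—I (7); add G.
Step 6: cheapest edge leaving the tree is C—G (7); add C.
Step 7: cheapest edge leaving the tree is C—J (16); add J.
Step 8: cheapest edge leaving the tree is F—J (9); add F.
MST edges: E—I, E—H, I—K, D—E, G—I, C—G, C—J, F—J; total weight 4+2+4+5+7+7+16+9 = 54.

54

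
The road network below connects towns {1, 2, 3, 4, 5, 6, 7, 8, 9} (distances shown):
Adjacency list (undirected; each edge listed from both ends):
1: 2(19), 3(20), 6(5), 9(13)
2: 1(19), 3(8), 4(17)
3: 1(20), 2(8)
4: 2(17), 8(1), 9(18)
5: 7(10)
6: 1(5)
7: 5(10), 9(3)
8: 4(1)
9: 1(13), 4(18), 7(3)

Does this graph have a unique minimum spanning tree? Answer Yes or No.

Yes

Kruskal: consider edges lightest-first.
4-8 (1): add — endpoints in different components.
7-9 (3): add — endpoints in different components.
1-6 (5): add — endpoints in different components.
2-3 (8): add — endpoints in different components.
5-7 (10): add — endpoints in different components.
1-9 (13): add — endpoints in different components.
2-4 (17): add — endpoints in different components.
4-9 (18): add — endpoints in different components.
Every non-tree edge has weight strictly greater than the heaviest edge on the tree path between its endpoints, so the MST is unique.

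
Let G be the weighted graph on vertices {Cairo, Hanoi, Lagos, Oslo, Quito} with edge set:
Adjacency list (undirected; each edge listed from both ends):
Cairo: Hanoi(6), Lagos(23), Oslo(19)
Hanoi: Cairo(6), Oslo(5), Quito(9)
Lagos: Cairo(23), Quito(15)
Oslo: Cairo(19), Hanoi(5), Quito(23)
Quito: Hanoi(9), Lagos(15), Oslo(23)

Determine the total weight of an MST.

35

Prim, starting at Quito.
Step 1: frontier [Hanoi–Quito 9, Lagos–Quito 15, Oslo–Quito 23] → take Hanoi–Quito (9); add Hanoi.
Step 2: frontier [Hanoi–Oslo 5, Cairo–Hanoi 6, Lagos–Quito 15, Oslo–Quito 23] → take Hanoi–Oslo (5); add Oslo.
Step 3: frontier [Cairo–Hanoi 6, Cairo–Oslo 19, Lagos–Quito 15] → take Cairo–Hanoi (6); add Cairo.
Step 4: frontier [Cairo–Lagos 23, Lagos–Quito 15] → take Lagos–Quito (15); add Lagos.
MST edges: Hanoi–Quito, Hanoi–Oslo, Cairo–Hanoi, Lagos–Quito; total weight 9+5+6+15 = 35.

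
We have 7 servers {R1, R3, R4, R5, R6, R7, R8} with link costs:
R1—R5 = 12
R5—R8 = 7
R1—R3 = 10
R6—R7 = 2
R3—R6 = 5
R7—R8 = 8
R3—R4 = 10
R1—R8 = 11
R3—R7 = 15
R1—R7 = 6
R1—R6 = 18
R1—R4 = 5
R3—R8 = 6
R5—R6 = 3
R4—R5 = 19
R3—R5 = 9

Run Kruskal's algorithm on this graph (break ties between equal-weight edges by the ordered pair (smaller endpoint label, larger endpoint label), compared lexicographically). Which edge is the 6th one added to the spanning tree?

R3-R8

Kruskal's algorithm — process edges by increasing weight (ties by edge label):
R6—R7 (2): add — endpoints in different components.
R5—R6 (3): add — endpoints in different components.
R1—R4 (5): add — endpoints in different components.
R3—R6 (5): add — endpoints in different components.
R1—R7 (6): add — endpoints in different components.
R3—R8 (6): add — endpoints in different components.
The 6th edge added is R3—R8.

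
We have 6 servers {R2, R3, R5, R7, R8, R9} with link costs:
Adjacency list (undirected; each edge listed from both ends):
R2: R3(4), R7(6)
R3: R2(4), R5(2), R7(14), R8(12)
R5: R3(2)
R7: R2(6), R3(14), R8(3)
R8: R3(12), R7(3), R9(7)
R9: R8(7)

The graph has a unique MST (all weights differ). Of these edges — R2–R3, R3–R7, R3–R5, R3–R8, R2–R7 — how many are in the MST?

3

Kruskal: consider edges lightest-first.
R3–R5 (2): add. Components now {R9} {R3,R5} {R8} {R2} {R7}
R7–R8 (3): add. Components now {R9} {R3,R5} {R7,R8} {R2}
R2–R3 (4): add. Components now {R9} {R2,R3,R5} {R7,R8}
R2–R7 (6): add. Components now {R9} {R2,R3,R5,R7,R8}
R8–R9 (7): add. Components now {R2,R3,R5,R7,R8,R9}
MST edge set: {R3–R5, R7–R8, R2–R3, R2–R7, R8–R9}.
Of the listed edges, {R2–R3, R3–R5, R2–R7} are in the MST → 3.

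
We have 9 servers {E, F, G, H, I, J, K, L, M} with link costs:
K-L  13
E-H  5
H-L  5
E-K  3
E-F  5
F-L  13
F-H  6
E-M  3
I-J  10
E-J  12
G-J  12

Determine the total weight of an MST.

Grow the tree from K using Prim:
Step 1: cheapest edge leaving the tree is E-K (3); add E.
Step 2: cheapest edge leaving the tree is E-M (3); add M.
Step 3: cheapest edge leaving the tree is E-F (5); add F.
Step 4: cheapest edge leaving the tree is E-H (5); add H.
Step 5: cheapest edge leaving the tree is H-L (5); add L.
Step 6: cheapest edge leaving the tree is E-J (12); add J.
Step 7: cheapest edge leaving the tree is I-J (10); add I.
Step 8: cheapest edge leaving the tree is G-J (12); add G.
MST edges: E-K, E-M, E-F, E-H, H-L, E-J, I-J, G-J; total weight 3+3+5+5+5+12+10+12 = 55.

55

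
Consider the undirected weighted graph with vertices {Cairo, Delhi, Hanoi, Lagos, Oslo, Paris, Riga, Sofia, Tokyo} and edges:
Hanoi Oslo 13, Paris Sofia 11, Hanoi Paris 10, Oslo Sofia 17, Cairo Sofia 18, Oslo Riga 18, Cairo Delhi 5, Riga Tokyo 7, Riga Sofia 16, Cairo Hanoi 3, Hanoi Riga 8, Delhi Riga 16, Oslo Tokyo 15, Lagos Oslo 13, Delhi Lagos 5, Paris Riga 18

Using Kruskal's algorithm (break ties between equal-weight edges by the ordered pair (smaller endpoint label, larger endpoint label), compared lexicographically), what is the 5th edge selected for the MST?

Hanoi-Riga

Kruskal: consider edges lightest-first.
Cairo Hanoi (3): add — endpoints in different components.
Cairo Delhi (5): add — endpoints in different components.
Delhi Lagos (5): add — endpoints in different components.
Riga Tokyo (7): add — endpoints in different components.
Hanoi Riga (8): add — endpoints in different components.
Hanoi Paris (10): add — endpoints in different components.
Paris Sofia (11): add — endpoints in different components.
Hanoi Oslo (13): add — endpoints in different components.
The 5th edge added is Hanoi Riga.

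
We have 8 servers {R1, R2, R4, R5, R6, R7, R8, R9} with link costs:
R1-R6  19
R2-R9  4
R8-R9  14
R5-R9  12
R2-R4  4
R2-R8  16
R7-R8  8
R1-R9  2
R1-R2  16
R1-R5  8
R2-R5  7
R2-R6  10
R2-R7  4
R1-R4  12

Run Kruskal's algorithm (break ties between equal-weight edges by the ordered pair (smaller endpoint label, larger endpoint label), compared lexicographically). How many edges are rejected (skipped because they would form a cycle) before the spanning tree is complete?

1

Kruskal: consider edges lightest-first.
R1-R9 (2): add — endpoints in different components.
R2-R4 (4): add — endpoints in different components.
R2-R7 (4): add — endpoints in different components.
R2-R9 (4): add — endpoints in different components.
R2-R5 (7): add — endpoints in different components.
R1-R5 (8): skip — R5 and R1 already connected.
R7-R8 (8): add — endpoints in different components.
R2-R6 (10): add — endpoints in different components.
Edges rejected before the tree was complete: 1.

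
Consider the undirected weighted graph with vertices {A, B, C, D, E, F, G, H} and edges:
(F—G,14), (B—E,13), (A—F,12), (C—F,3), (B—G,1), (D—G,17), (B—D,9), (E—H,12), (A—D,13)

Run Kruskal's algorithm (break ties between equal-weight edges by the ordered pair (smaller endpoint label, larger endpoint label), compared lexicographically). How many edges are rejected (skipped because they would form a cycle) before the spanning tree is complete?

0

Kruskal: consider edges lightest-first.
B—G (1): add — endpoints in different components.
C—F (3): add — endpoints in different components.
B—D (9): add — endpoints in different components.
A—F (12): add — endpoints in different components.
E—H (12): add — endpoints in different components.
A—D (13): add — endpoints in different components.
B—E (13): add — endpoints in different components.
Edges rejected before the tree was complete: 0.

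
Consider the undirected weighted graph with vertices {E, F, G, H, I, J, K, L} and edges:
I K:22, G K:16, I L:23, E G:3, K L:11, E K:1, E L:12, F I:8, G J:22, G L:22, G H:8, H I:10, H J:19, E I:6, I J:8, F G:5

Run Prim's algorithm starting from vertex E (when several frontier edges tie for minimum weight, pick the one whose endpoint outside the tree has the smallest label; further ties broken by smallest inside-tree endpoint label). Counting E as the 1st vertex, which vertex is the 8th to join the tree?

Prim, starting at E.
Step 1: cheapest edge leaving the tree is E K (1); add K.
Step 2: cheapest edge leaving the tree is E G (3); add G.
Step 3: cheapest edge leaving the tree is F G (5); add F.
Step 4: cheapest edge leaving the tree is E I (6); add I.
Step 5: cheapest edge leaving the tree is G H (8); add H.
Step 6: cheapest edge leaving the tree is I J (8); add J.
Step 7: cheapest edge leaving the tree is K L (11); add L.
Vertex order: E, K, G, F, I, H, J, L. The 8th vertex is L.

L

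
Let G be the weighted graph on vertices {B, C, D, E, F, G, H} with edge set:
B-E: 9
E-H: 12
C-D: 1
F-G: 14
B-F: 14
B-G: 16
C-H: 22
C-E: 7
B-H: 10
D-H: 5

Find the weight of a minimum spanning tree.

Prim's algorithm from F:
Step 1: frontier [B-F 14, F-G 14] → take B-F (14); add B.
Step 2: frontier [B-E 9, B-H 10, B-G 16, F-G 14] → take B-E (9); add E.
Step 3: frontier [B-H 10, B-G 16, C-E 7, E-H 12, F-G 14] → take C-E (7); add C.
Step 4: frontier [B-H 10, B-G 16, C-D 1, C-H 22, E-H 12, F-G 14] → take C-D (1); add D.
Step 5: frontier [B-H 10, B-G 16, C-H 22, D-H 5, E-H 12, F-G 14] → take D-H (5); add H.
Step 6: frontier [B-G 16, F-G 14] → take F-G (14); add G.
MST edges: B-F, B-E, C-E, C-D, D-H, F-G; total weight 14+9+7+1+5+14 = 50.

50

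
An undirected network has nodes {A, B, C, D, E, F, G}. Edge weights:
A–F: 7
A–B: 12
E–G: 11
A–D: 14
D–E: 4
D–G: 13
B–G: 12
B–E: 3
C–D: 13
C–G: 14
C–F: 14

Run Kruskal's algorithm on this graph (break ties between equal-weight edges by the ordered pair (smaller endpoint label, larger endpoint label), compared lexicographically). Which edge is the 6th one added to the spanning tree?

Kruskal: consider edges lightest-first.
B–E (3): add. Components now {A} {B,E} {C} {D} {F} {G}
D–E (4): add. Components now {A} {B,D,E} {C} {F} {G}
A–F (7): add. Components now {A,F} {B,D,E} {C} {G}
E–G (11): add. Components now {A,F} {B,D,E,G} {C}
A–B (12): add. Components now {A,B,D,E,F,G} {C}
B–G (12): skip — B and G already connected.
C–D (13): add. Components now {A,B,C,D,E,F,G}
The 6th edge added is C–D.

C-D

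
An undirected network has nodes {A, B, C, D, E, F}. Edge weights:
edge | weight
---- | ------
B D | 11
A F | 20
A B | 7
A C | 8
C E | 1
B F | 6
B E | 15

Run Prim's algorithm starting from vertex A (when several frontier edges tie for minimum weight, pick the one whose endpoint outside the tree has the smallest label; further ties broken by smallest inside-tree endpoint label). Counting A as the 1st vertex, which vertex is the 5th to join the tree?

E

Prim, starting at A.
Step 1: cheapest edge leaving the tree is A B (7); add B.
Step 2: cheapest edge leaving the tree is B F (6); add F.
Step 3: cheapest edge leaving the tree is A C (8); add C.
Step 4: cheapest edge leaving the tree is C E (1); add E.
Step 5: cheapest edge leaving the tree is B D (11); add D.
Vertex order: A, B, F, C, E, D. The 5th vertex is E.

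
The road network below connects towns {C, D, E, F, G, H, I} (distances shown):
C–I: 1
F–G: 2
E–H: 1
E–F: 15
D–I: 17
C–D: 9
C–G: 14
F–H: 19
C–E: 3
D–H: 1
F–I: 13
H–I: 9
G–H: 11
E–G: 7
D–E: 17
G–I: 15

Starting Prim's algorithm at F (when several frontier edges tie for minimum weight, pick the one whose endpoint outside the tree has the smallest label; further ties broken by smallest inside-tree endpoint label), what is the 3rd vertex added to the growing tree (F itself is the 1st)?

E

Grow the tree from F using Prim:
Step 1: cheapest edge leaving the tree is F–G (2); add G.
Step 2: cheapest edge leaving the tree is E–G (7); add E.
Step 3: cheapest edge leaving the tree is E–H (1); add H.
Step 4: cheapest edge leaving the tree is D–H (1); add D.
Step 5: cheapest edge leaving the tree is C–E (3); add C.
Step 6: cheapest edge leaving the tree is C–I (1); add I.
Vertex order: F, G, E, H, D, C, I. The 3rd vertex is E.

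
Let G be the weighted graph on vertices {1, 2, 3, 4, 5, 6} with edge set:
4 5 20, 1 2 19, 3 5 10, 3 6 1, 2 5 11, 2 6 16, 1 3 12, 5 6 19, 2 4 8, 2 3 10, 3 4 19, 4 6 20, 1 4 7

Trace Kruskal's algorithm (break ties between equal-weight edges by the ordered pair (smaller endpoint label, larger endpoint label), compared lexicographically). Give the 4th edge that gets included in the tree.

2-3

Kruskal: consider edges lightest-first.
3 6 (1): add — endpoints in different components.
1 4 (7): add — endpoints in different components.
2 4 (8): add — endpoints in different components.
2 3 (10): add — endpoints in different components.
3 5 (10): add — endpoints in different components.
The 4th edge added is 2 3.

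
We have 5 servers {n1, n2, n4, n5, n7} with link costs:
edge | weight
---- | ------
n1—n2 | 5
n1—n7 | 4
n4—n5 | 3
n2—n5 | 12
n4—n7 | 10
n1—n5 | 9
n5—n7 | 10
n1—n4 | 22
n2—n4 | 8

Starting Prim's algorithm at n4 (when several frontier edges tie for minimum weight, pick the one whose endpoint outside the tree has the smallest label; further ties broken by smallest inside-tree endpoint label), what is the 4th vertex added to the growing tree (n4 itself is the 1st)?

Prim's algorithm from n4:
Step 1: cheapest edge leaving the tree is n4—n5 (3); add n5.
Step 2: cheapest edge leaving the tree is n2—n4 (8); add n2.
Step 3: cheapest edge leaving the tree is n1—n2 (5); add n1.
Step 4: cheapest edge leaving the tree is n1—n7 (4); add n7.
Vertex order: n4, n5, n2, n1, n7. The 4th vertex is n1.

n1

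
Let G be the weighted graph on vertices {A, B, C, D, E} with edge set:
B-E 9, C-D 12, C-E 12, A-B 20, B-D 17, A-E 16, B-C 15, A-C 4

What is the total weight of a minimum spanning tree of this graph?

37

Prim's algorithm from D:
Step 1: frontier [C-D 12, B-D 17] → take C-D (12); add C.
Step 2: frontier [A-C 4, C-E 12, B-C 15, B-D 17] → take A-C (4); add A.
Step 3: frontier [A-E 16, A-B 20, C-E 12, B-C 15, B-D 17] → take C-E (12); add E.
Step 4: frontier [A-B 20, B-C 15, B-D 17, B-E 9] → take B-E (9); add B.
MST edges: C-D, A-C, C-E, B-E; total weight 12+4+12+9 = 37.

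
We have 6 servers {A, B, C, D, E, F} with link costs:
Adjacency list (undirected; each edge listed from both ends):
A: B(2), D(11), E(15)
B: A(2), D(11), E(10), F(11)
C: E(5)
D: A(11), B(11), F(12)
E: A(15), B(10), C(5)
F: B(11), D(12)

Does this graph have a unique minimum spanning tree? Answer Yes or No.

Sort edges by weight, then run Kruskal:
A–B (2): add. Components now {A,B} {C} {D} {E} {F}
C–E (5): add. Components now {A,B} {C,E} {D} {F}
B–E (10): add. Components now {A,B,C,E} {D} {F}
A–D (11): add. Components now {A,B,C,D,E} {F}
B–D (11): skip — B and D already connected.
B–F (11): add. Components now {A,B,C,D,E,F}
Non-tree edge B–D has weight 11, equal to the heaviest edge on its tree cycle — swapping gives another MST of the same weight. Not unique.

No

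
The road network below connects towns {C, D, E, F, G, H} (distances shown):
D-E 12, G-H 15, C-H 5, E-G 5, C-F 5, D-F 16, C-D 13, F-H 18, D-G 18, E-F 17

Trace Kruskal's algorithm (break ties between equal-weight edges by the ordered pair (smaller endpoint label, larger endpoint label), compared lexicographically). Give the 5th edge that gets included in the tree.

C-D

Sort edges by weight, then run Kruskal:
C-F (5): add — endpoints in different components.
C-H (5): add — endpoints in different components.
E-G (5): add — endpoints in different components.
D-E (12): add — endpoints in different components.
C-D (13): add — endpoints in different components.
The 5th edge added is C-D.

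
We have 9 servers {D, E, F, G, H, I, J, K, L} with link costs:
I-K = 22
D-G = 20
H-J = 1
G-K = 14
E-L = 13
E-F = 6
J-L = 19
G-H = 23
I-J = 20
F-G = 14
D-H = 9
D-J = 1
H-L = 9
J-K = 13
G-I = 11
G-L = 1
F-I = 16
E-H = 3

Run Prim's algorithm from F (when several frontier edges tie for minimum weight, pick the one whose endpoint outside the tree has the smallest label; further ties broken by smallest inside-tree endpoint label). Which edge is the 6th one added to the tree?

G-L

Prim's algorithm from F:
Step 1: cheapest edge leaving the tree is E-F (6); add E.
Step 2: cheapest edge leaving the tree is E-H (3); add H.
Step 3: cheapest edge leaving the tree is H-J (1); add J.
Step 4: cheapest edge leaving the tree is D-J (1); add D.
Step 5: cheapest edge leaving the tree is H-L (9); add L.
Step 6: cheapest edge leaving the tree is G-L (1); add G.
Step 7: cheapest edge leaving the tree is G-I (11); add I.
Step 8: cheapest edge leaving the tree is J-K (13); add K.
The 6th edge added is G-L.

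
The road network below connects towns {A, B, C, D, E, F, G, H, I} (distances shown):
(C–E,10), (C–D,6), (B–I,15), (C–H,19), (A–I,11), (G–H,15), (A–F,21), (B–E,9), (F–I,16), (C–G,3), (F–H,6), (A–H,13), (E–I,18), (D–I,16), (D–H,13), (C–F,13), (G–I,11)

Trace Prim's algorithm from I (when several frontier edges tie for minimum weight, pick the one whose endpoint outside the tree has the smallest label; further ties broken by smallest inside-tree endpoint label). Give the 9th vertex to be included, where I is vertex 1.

Prim, starting at I.
Step 1: cheapest edge leaving the tree is A–I (11); add A.
Step 2: cheapest edge leaving the tree is G–I (11); add G.
Step 3: cheapest edge leaving the tree is C–G (3); add C.
Step 4: cheapest edge leaving the tree is C–D (6); add D.
Step 5: cheapest edge leaving the tree is C–E (10); add E.
Step 6: cheapest edge leaving the tree is B–E (9); add B.
Step 7: cheapest edge leaving the tree is C–F (13); add F.
Step 8: cheapest edge leaving the tree is F–H (6); add H.
Vertex order: I, A, G, C, D, E, B, F, H. The 9th vertex is H.

H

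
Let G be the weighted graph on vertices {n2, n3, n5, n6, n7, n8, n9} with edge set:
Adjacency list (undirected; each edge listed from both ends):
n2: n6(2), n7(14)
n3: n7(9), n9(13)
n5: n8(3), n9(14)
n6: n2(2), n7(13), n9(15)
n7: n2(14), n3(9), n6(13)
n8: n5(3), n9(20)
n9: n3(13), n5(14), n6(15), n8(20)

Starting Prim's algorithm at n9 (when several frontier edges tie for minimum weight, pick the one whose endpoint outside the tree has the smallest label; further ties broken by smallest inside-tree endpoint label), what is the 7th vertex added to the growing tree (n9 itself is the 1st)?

Prim, starting at n9.
Step 1: frontier [n3 n9 13, n5 n9 14, n6 n9 15, n8 n9 20] → take n3 n9 (13); add n3.
Step 2: frontier [n3 n7 9, n5 n9 14, n6 n9 15, n8 n9 20] → take n3 n7 (9); add n7.
Step 3: frontier [n6 n7 13, n2 n7 14, n5 n9 14, n6 n9 15, n8 n9 20] → take n6 n7 (13); add n6.
Step 4: frontier [n2 n6 2, n2 n7 14, n5 n9 14, n8 n9 20] → take n2 n6 (2); add n2.
Step 5: frontier [n5 n9 14, n8 n9 20] → take n5 n9 (14); add n5.
Step 6: frontier [n5 n8 3, n8 n9 20] → take n5 n8 (3); add n8.
Vertex order: n9, n3, n7, n6, n2, n5, n8. The 7th vertex is n8.

n8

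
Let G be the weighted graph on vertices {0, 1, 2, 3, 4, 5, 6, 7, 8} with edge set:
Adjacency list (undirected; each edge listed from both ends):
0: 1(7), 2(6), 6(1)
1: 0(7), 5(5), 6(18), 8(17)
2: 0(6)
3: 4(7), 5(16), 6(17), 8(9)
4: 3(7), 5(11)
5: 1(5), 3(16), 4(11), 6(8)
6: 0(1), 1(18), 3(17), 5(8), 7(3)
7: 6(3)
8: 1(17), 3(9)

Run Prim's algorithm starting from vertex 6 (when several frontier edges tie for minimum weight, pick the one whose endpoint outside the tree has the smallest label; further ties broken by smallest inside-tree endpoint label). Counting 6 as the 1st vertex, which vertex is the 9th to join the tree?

Grow the tree from 6 using Prim:
Step 1: cheapest edge leaving the tree is 0–6 (1); add 0.
Step 2: cheapest edge leaving the tree is 6–7 (3); add 7.
Step 3: cheapest edge leaving the tree is 0–2 (6); add 2.
Step 4: cheapest edge leaving the tree is 0–1 (7); add 1.
Step 5: cheapest edge leaving the tree is 1–5 (5); add 5.
Step 6: cheapest edge leaving the tree is 4–5 (11); add 4.
Step 7: cheapest edge leaving the tree is 3–4 (7); add 3.
Step 8: cheapest edge leaving the tree is 3–8 (9); add 8.
Vertex order: 6, 0, 7, 2, 1, 5, 4, 3, 8. The 9th vertex is 8.

8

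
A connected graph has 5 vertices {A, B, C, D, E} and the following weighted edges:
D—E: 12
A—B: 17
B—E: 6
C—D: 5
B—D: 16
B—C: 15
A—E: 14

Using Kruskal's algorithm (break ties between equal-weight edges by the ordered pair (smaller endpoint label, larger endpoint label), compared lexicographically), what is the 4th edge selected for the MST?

Kruskal's algorithm — process edges by increasing weight (ties by edge label):
C—D (5): add. Components now {A} {B} {C,D} {E}
B—E (6): add. Components now {A} {B,E} {C,D}
D—E (12): add. Components now {A} {B,C,D,E}
A—E (14): add. Components now {A,B,C,D,E}
The 4th edge added is A—E.

A-E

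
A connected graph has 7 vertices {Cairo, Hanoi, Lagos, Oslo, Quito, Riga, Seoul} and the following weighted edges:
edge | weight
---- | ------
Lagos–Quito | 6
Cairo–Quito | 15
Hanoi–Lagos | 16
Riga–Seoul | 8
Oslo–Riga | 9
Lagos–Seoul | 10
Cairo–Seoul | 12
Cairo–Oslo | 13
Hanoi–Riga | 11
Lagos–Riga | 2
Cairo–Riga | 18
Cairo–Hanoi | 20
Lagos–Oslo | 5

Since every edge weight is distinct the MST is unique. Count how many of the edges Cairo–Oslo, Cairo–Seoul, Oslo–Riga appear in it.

Kruskal's algorithm — process edges by increasing weight (ties by edge label):
Lagos–Riga (2): add — endpoints in different components.
Lagos–Oslo (5): add — endpoints in different components.
Lagos–Quito (6): add — endpoints in different components.
Riga–Seoul (8): add — endpoints in different components.
Oslo–Riga (9): skip — Oslo and Riga already connected.
Lagos–Seoul (10): skip — Lagos and Seoul already connected.
Hanoi–Riga (11): add — endpoints in different components.
Cairo–Seoul (12): add — endpoints in different components.
MST edge set: {Lagos–Riga, Lagos–Oslo, Lagos–Quito, Riga–Seoul, Hanoi–Riga, Cairo–Seoul}.
Of the listed edges, {Cairo–Seoul} are in the MST → 1.

1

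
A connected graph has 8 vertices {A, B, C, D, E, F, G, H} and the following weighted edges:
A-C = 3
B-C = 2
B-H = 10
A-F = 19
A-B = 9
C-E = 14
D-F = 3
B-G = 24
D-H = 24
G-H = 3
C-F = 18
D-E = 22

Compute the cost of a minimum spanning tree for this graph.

Kruskal: consider edges lightest-first.
B-C (2): add — endpoints in different components.
A-C (3): add — endpoints in different components.
D-F (3): add — endpoints in different components.
G-H (3): add — endpoints in different components.
A-B (9): skip — A and B already connected.
B-H (10): add — endpoints in different components.
C-E (14): add — endpoints in different components.
C-F (18): add — endpoints in different components.
MST edges: B-C, A-C, D-F, G-H, B-H, C-E, C-F; total weight 2+3+3+3+10+14+18 = 53.

53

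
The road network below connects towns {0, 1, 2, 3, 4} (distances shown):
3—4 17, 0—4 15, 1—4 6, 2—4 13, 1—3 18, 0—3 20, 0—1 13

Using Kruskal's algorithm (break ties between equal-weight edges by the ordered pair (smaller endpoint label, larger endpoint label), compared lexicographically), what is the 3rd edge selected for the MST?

Kruskal: consider edges lightest-first.
1—4 (6): add — endpoints in different components.
0—1 (13): add — endpoints in different components.
2—4 (13): add — endpoints in different components.
0—4 (15): skip — 0 and 4 already connected.
3—4 (17): add — endpoints in different components.
The 3rd edge added is 2—4.

2-4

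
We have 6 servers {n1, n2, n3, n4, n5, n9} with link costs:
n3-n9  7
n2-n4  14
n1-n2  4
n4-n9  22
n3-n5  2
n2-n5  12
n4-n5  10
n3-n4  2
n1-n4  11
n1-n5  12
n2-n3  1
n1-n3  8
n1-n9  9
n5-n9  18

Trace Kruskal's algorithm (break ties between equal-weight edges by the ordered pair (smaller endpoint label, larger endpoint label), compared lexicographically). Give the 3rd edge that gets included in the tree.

n3-n5

Kruskal: consider edges lightest-first.
n2-n3 (1): add. Components now {n5} {n2,n3} {n9} {n1} {n4}
n3-n4 (2): add. Components now {n5} {n2,n3,n4} {n9} {n1}
n3-n5 (2): add. Components now {n2,n3,n4,n5} {n9} {n1}
n1-n2 (4): add. Components now {n1,n2,n3,n4,n5} {n9}
n3-n9 (7): add. Components now {n1,n2,n3,n4,n5,n9}
The 3rd edge added is n3-n5.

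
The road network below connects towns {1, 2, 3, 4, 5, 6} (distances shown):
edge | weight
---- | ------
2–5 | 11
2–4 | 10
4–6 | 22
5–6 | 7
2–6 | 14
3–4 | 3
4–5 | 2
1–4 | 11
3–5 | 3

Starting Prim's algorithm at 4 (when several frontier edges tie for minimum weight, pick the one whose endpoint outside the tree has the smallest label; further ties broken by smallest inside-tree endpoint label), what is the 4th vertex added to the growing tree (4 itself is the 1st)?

6

Prim's algorithm from 4:
Step 1: cheapest edge leaving the tree is 4–5 (2); add 5.
Step 2: cheapest edge leaving the tree is 3–4 (3); add 3.
Step 3: cheapest edge leaving the tree is 5–6 (7); add 6.
Step 4: cheapest edge leaving the tree is 2–4 (10); add 2.
Step 5: cheapest edge leaving the tree is 1–4 (11); add 1.
Vertex order: 4, 5, 3, 6, 2, 1. The 4th vertex is 6.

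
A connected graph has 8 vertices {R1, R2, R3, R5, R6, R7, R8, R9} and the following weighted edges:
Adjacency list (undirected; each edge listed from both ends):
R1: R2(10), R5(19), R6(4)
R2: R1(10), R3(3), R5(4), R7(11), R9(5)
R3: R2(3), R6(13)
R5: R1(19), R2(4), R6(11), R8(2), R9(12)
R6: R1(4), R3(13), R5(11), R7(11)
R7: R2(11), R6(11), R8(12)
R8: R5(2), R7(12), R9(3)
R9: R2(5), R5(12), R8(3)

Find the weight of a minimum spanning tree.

Prim's algorithm from R2:
Step 1: frontier [R2-R3 3, R2-R5 4, R2-R9 5, R1-R2 10, R2-R7 11] → take R2-R3 (3); add R3.
Step 2: frontier [R2-R5 4, R2-R9 5, R1-R2 10, R2-R7 11, R3-R6 13] → take R2-R5 (4); add R5.
Step 3: frontier [R2-R9 5, R1-R2 10, R2-R7 11, R3-R6 13, R5-R8 2, R5-R6 11, R5-R9 12, R1-R5 19] → take R5-R8 (2); add R8.
Step 4: frontier [R2-R9 5, R1-R2 10, R2-R7 11, R3-R6 13, R5-R6 11, R5-R9 12, R1-R5 19, R8-R9 3, R7-R8 12] → take R8-R9 (3); add R9.
Step 5: frontier [R1-R2 10, R2-R7 11, R3-R6 13, R5-R6 11, R1-R5 19, R7-R8 12] → take R1-R2 (10); add R1.
Step 6: frontier [R1-R6 4, R2-R7 11, R3-R6 13, R5-R6 11, R7-R8 12] → take R1-R6 (4); add R6.
Step 7: frontier [R2-R7 11, R6-R7 11, R7-R8 12] → take R2-R7 (11); add R7.
MST edges: R2-R3, R2-R5, R5-R8, R8-R9, R1-R2, R1-R6, R2-R7; total weight 3+4+2+3+10+4+11 = 37.

37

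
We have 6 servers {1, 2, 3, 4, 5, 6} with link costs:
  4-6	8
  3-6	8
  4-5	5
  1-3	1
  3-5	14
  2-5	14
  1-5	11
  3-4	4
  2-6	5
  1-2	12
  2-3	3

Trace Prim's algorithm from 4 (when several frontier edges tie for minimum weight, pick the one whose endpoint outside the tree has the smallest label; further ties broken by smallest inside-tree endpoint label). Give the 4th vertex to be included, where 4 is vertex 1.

2

Prim, starting at 4.
Step 1: frontier [3-4 4, 4-5 5, 4-6 8] → take 3-4 (4); add 3.
Step 2: frontier [1-3 1, 2-3 3, 3-6 8, 3-5 14, 4-5 5, 4-6 8] → take 1-3 (1); add 1.
Step 3: frontier [1-5 11, 1-2 12, 2-3 3, 3-6 8, 3-5 14, 4-5 5, 4-6 8] → take 2-3 (3); add 2.
Step 4: frontier [1-5 11, 2-6 5, 2-5 14, 3-6 8, 3-5 14, 4-5 5, 4-6 8] → take 4-5 (5); add 5.
Step 5: frontier [2-6 5, 3-6 8, 4-6 8] → take 2-6 (5); add 6.
Vertex order: 4, 3, 1, 2, 5, 6. The 4th vertex is 2.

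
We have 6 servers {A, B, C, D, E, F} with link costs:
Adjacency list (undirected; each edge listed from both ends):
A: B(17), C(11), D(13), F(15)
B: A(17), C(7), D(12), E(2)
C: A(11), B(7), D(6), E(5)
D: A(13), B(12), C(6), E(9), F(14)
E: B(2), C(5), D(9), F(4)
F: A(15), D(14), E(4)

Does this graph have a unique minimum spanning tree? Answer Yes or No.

Yes

Sort edges by weight, then run Kruskal:
B E (2): add. Components now {A} {B,E} {C} {D} {F}
E F (4): add. Components now {A} {B,E,F} {C} {D}
C E (5): add. Components now {A} {B,C,E,F} {D}
C D (6): add. Components now {A} {B,C,D,E,F}
B C (7): skip — B and C already connected.
D E (9): skip — D and E already connected.
A C (11): add. Components now {A,B,C,D,E,F}
Every non-tree edge has weight strictly greater than the heaviest edge on the tree path between its endpoints, so the MST is unique.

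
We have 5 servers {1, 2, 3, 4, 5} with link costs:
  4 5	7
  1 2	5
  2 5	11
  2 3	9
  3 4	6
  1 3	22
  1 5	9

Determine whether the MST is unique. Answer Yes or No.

Kruskal: consider edges lightest-first.
1 2 (5): add — endpoints in different components.
3 4 (6): add — endpoints in different components.
4 5 (7): add — endpoints in different components.
1 5 (9): add — endpoints in different components.
Non-tree edge 2 3 has weight 9, equal to the heaviest edge on its tree cycle — swapping gives another MST of the same weight. Not unique.

No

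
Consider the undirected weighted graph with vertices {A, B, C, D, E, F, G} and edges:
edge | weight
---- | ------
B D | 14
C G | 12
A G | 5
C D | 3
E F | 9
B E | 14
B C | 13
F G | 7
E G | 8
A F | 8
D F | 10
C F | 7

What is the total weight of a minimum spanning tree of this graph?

43

Grow the tree from C using Prim:
Step 1: frontier [C D 3, C F 7, C G 12, B C 13] → take C D (3); add D.
Step 2: frontier [C F 7, C G 12, B C 13, D F 10, B D 14] → take C F (7); add F.
Step 3: frontier [C G 12, B C 13, B D 14, F G 7, A F 8, E F 9] → take F G (7); add G.
Step 4: frontier [B C 13, B D 14, A F 8, E F 9, A G 5, E G 8] → take A G (5); add A.
Step 5: frontier [B C 13, B D 14, E F 9, E G 8] → take E G (8); add E.
Step 6: frontier [B C 13, B D 14, B E 14] → take B C (13); add B.
MST edges: C D, C F, F G, A G, E G, B C; total weight 3+7+7+5+8+13 = 43.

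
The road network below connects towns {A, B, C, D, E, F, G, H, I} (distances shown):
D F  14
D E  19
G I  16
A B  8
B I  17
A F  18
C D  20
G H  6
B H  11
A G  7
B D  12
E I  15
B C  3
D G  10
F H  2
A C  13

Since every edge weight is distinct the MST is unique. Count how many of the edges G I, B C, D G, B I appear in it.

3

Sort edges by weight, then run Kruskal:
F H (2): add — endpoints in different components.
B C (3): add — endpoints in different components.
G H (6): add — endpoints in different components.
A G (7): add — endpoints in different components.
A B (8): add — endpoints in different components.
D G (10): add — endpoints in different components.
B H (11): skip — B and H already connected.
B D (12): skip — B and D already connected.
A C (13): skip — A and C already connected.
D F (14): skip — D and F already connected.
E I (15): add — endpoints in different components.
G I (16): add — endpoints in different components.
MST edge set: {F H, B C, G H, A G, A B, D G, E I, G I}.
Of the listed edges, {G I, B C, D G} are in the MST → 3.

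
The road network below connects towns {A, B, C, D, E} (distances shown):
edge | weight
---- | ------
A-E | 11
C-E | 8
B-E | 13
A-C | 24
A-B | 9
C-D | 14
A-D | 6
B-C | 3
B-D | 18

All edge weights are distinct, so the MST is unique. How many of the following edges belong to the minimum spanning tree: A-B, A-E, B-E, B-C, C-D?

2

Kruskal's algorithm — process edges by increasing weight (ties by edge label):
B-C (3): add — endpoints in different components.
A-D (6): add — endpoints in different components.
C-E (8): add — endpoints in different components.
A-B (9): add — endpoints in different components.
MST edge set: {B-C, A-D, C-E, A-B}.
Of the listed edges, {A-B, B-C} are in the MST → 2.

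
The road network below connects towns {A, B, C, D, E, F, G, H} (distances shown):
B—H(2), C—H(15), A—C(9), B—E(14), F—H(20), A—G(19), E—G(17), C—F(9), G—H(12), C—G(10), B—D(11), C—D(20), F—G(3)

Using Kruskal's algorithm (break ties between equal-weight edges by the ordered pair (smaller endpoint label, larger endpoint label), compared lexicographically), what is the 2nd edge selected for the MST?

Kruskal's algorithm — process edges by increasing weight (ties by edge label):
B—H (2): add — endpoints in different components.
F—G (3): add — endpoints in different components.
A—C (9): add — endpoints in different components.
C—F (9): add — endpoints in different components.
C—G (10): skip — C and G already connected.
B—D (11): add — endpoints in different components.
G—H (12): add — endpoints in different components.
B—E (14): add — endpoints in different components.
The 2nd edge added is F—G.

F-G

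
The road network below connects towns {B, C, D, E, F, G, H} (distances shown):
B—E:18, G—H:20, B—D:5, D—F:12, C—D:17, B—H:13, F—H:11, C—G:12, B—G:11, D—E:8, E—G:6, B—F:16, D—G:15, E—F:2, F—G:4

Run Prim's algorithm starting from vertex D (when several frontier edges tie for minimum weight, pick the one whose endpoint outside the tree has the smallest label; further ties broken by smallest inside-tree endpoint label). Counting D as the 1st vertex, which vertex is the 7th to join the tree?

C

Prim, starting at D.
Step 1: cheapest edge leaving the tree is B—D (5); add B.
Step 2: cheapest edge leaving the tree is D—E (8); add E.
Step 3: cheapest edge leaving the tree is E—F (2); add F.
Step 4: cheapest edge leaving the tree is F—G (4); add G.
Step 5: cheapest edge leaving the tree is F—H (11); add H.
Step 6: cheapest edge leaving the tree is C—G (12); add C.
Vertex order: D, B, E, F, G, H, C. The 7th vertex is C.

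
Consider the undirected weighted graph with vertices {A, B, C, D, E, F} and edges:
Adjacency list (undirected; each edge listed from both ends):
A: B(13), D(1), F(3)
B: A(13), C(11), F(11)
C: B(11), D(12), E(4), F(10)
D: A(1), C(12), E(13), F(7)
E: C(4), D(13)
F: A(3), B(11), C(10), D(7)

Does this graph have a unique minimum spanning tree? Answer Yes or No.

No

Kruskal's algorithm — process edges by increasing weight (ties by edge label):
A-D (1): add. Components now {A,D} {B} {C} {E} {F}
A-F (3): add. Components now {A,D,F} {B} {C} {E}
C-E (4): add. Components now {A,D,F} {B} {C,E}
D-F (7): skip — D and F already connected.
C-F (10): add. Components now {A,C,D,E,F} {B}
B-C (11): add. Components now {A,B,C,D,E,F}
Non-tree edge B-F has weight 11, equal to the heaviest edge on its tree cycle — swapping gives another MST of the same weight. Not unique.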